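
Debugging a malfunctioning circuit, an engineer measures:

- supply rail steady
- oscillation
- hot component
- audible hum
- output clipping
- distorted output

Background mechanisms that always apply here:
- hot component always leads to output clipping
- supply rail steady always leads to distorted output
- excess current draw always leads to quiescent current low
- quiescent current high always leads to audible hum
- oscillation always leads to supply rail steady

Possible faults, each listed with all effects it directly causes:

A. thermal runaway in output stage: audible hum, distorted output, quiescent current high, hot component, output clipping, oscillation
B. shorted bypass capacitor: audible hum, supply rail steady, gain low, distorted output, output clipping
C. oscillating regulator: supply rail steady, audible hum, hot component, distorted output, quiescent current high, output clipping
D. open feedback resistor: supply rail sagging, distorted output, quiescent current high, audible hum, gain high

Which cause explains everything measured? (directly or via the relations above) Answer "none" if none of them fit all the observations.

For each candidate, compare predicted effects to what was observed:
(A) thermal runaway in output stage — accounts for every observation (supply rail steady via oscillation → supply rail steady)
(B) shorted bypass capacitor — does not account for oscillation, hot component
(C) oscillating regulator — supply rail steady yes; oscillation NO; hot component yes; audible hum yes; output clipping yes; distorted output yes
(D) open feedback resistor — supply rail steady NO; oscillation NO; hot component NO; audible hum yes; output clipping NO; distorted output yes
Only (A) is consistent with every observation.

A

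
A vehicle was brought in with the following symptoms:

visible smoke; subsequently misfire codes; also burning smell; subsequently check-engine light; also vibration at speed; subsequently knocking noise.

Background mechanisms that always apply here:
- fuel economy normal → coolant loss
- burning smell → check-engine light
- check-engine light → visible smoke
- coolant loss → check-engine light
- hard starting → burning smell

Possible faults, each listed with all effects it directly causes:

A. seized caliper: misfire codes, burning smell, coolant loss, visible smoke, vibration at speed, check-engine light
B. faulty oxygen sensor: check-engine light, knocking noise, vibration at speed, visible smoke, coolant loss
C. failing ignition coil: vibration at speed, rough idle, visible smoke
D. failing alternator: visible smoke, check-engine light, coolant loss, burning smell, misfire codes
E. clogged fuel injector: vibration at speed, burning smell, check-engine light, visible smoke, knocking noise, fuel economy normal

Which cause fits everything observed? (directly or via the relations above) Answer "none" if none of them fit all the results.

For each candidate, compare predicted effects to what was observed:
(A) seized caliper — visible smoke yes; misfire codes yes; burning smell yes; check-engine light yes; vibration at speed yes; knocking noise NO
(B) faulty oxygen sensor — does not account for misfire codes, burning smell
(C) failing ignition coil — does not account for misfire codes, burning smell, check-engine light, knocking noise
(D) failing alternator — visible smoke yes; misfire codes yes; burning smell yes; check-engine light yes; vibration at speed NO; knocking noise NO
(E) clogged fuel injector — visible smoke yes; misfire codes NO; burning smell yes; check-engine light yes; vibration at speed yes; knocking noise yes
No candidate is consistent with all observations.

none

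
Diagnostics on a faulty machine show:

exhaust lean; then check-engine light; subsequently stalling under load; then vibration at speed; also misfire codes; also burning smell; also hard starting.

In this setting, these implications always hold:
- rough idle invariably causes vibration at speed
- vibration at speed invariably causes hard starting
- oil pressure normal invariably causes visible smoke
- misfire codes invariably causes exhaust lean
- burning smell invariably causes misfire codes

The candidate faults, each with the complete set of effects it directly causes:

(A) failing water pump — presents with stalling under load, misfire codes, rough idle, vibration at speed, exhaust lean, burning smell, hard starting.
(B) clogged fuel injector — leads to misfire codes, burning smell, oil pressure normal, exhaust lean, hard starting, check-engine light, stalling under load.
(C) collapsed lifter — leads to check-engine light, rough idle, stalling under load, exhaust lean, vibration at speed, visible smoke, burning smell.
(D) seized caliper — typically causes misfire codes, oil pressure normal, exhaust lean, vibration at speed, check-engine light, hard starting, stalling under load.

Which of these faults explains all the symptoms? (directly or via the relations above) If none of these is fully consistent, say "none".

For each candidate, compare predicted effects to what was observed:
(A) failing water pump — does not account for check-engine light
(B) clogged fuel injector — exhaust lean ✓; check-engine light ✓; stalling under load ✓; vibration at speed ✗; misfire codes ✓; burning smell ✓; hard starting ✓
(C) collapsed lifter — exhaust lean ✓; check-engine light ✓; stalling under load ✓; vibration at speed ✓; misfire codes ✓ (via burning smell → misfire codes); burning smell ✓; hard starting ✓ (via vibration at speed → hard starting)
(D) seized caliper — exhaust lean ✓; check-engine light ✓; stalling under load ✓; vibration at speed ✓; misfire codes ✓; burning smell ✗; hard starting ✓
Only (C) is consistent with every observation.

C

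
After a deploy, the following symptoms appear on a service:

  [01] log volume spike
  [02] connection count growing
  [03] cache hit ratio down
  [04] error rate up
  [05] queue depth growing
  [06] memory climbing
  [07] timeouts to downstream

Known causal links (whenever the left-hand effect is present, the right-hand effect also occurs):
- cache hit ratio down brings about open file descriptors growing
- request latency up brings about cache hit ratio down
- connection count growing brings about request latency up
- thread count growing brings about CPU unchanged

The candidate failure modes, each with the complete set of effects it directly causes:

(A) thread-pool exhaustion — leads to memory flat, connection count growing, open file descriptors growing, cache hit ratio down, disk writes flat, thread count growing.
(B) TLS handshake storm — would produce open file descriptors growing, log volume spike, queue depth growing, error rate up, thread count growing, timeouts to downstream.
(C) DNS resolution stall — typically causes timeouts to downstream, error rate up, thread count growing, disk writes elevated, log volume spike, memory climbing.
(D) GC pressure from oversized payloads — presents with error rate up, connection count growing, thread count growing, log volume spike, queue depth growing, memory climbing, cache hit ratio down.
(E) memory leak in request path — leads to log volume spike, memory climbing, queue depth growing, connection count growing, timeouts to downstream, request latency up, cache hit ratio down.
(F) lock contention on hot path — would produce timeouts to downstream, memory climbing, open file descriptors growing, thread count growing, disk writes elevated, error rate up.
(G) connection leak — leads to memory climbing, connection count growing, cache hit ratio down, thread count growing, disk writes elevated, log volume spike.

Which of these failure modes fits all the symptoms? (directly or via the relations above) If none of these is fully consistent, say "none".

Per-candidate check:
(A) thread-pool exhaustion — log volume spike -; connection count growing +; cache hit ratio down +; error rate up -; queue depth growing -; memory climbing -; timeouts to downstream -
(B) TLS handshake storm — log volume spike +; connection count growing -; cache hit ratio down -; error rate up +; queue depth growing +; memory climbing -; timeouts to downstream +
(C) DNS resolution stall — does not account for connection count growing, cache hit ratio down, queue depth growing
(D) GC pressure from oversized payloads — log volume spike +; connection count growing +; cache hit ratio down +; error rate up +; queue depth growing +; memory climbing +; timeouts to downstream -
(E) memory leak in request path — log volume spike +; connection count growing +; cache hit ratio down +; error rate up -; queue depth growing +; memory climbing +; timeouts to downstream +
(F) lock contention on hot path — log volume spike -; connection count growing -; cache hit ratio down -; error rate up +; queue depth growing -; memory climbing +; timeouts to downstream +
(G) connection leak — log volume spike +; connection count growing +; cache hit ratio down +; error rate up -; queue depth growing -; memory climbing +; timeouts to downstream -
Every candidate fails on at least one observation.

none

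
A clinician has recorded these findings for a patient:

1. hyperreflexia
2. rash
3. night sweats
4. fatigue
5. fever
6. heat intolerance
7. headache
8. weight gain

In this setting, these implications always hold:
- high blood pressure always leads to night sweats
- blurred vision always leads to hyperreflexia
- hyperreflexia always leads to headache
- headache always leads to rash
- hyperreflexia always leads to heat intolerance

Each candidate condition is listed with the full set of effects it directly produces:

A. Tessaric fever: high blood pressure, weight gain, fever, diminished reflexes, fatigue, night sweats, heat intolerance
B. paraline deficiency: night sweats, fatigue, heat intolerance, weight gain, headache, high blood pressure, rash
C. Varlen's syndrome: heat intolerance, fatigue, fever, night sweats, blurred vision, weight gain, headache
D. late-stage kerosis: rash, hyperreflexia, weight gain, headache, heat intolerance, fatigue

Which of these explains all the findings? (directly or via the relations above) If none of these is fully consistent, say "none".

For each candidate, compare predicted effects to what was observed:
(A) Tessaric fever — hyperreflexia -; rash -; night sweats +; fatigue +; fever +; heat intolerance +; headache -; weight gain +
(B) paraline deficiency — hyperreflexia -; rash +; night sweats +; fatigue +; fever -; heat intolerance +; headache +; weight gain +
(C) Varlen's syndrome — hyperreflexia + (by blurred vision → hyperreflexia); rash + (by headache → rash); night sweats +; fatigue +; fever +; heat intolerance +; headache +; weight gain +
(D) late-stage kerosis — hyperreflexia +; rash +; night sweats -; fatigue +; fever -; heat intolerance +; headache +; weight gain +
(C) is the only candidate with no mismatches.

C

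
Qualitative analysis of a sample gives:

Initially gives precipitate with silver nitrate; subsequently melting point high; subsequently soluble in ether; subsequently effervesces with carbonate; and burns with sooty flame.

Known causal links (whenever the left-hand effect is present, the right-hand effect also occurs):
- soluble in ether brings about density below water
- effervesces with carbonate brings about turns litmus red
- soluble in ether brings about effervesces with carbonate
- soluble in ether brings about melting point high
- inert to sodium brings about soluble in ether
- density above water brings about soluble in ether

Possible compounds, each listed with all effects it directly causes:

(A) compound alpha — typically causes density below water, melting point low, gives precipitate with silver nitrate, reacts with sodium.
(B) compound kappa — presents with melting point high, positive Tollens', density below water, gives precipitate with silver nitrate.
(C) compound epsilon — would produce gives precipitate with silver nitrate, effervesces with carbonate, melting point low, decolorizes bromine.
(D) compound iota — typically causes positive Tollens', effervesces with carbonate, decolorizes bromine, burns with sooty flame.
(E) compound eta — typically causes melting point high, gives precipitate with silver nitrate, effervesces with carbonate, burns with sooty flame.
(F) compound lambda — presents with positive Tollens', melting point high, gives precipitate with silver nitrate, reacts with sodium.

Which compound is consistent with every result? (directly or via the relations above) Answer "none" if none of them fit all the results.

Checking each candidate against the observations:
(A) compound alpha — gives precipitate with silver nitrate match; melting point high miss; soluble in ether miss; effervesces with carbonate miss; burns with sooty flame miss
(B) compound kappa — does not account for soluble in ether, effervesces with carbonate, burns with sooty flame
(C) compound epsilon — gives precipitate with silver nitrate match; melting point high miss; soluble in ether miss; effervesces with carbonate match; burns with sooty flame miss
(D) compound iota — gives precipitate with silver nitrate miss; melting point high miss; soluble in ether miss; effervesces with carbonate match; burns with sooty flame match
(E) compound eta — does not account for soluble in ether
(F) compound lambda — does not account for soluble in ether, effervesces with carbonate, burns with sooty flame
Every candidate fails on at least one observation.

none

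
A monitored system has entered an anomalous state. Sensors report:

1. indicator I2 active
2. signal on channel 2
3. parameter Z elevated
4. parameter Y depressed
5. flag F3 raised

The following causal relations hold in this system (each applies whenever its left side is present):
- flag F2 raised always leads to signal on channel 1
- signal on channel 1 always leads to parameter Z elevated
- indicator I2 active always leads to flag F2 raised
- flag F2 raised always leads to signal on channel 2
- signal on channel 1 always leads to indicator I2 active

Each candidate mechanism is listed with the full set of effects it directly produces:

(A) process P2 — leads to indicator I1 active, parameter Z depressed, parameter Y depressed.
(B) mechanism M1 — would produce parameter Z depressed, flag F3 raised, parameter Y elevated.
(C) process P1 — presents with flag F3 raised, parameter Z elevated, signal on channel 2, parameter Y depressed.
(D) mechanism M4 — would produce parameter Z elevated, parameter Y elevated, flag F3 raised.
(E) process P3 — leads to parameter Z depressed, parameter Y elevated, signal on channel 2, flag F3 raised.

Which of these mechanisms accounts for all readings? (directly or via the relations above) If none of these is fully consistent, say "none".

none

Testing each hypothesis:
(A) process P2 — fails on indicator I2 active, signal on channel 2, parameter Z elevated, flag F3 raised (predicts parameter Z depressed, not parameter Z elevated)
(B) mechanism M1 — indicator I2 active ✗; signal on channel 2 ✗; parameter Z elevated ✗; parameter Y depressed ✗; flag F3 raised ✓
(C) process P1 — indicator I2 active ✗; signal on channel 2 ✓; parameter Z elevated ✓; parameter Y depressed ✓; flag F3 raised ✓
(D) mechanism M4 — indicator I2 active ✗; signal on channel 2 ✗; parameter Z elevated ✓; parameter Y depressed ✗; flag F3 raised ✓
(E) process P3 — fails on indicator I2 active, parameter Z elevated, parameter Y depressed (predicts parameter Z depressed, not parameter Z elevated; predicts parameter Y elevated, not parameter Y depressed)
Every candidate fails on at least one observation.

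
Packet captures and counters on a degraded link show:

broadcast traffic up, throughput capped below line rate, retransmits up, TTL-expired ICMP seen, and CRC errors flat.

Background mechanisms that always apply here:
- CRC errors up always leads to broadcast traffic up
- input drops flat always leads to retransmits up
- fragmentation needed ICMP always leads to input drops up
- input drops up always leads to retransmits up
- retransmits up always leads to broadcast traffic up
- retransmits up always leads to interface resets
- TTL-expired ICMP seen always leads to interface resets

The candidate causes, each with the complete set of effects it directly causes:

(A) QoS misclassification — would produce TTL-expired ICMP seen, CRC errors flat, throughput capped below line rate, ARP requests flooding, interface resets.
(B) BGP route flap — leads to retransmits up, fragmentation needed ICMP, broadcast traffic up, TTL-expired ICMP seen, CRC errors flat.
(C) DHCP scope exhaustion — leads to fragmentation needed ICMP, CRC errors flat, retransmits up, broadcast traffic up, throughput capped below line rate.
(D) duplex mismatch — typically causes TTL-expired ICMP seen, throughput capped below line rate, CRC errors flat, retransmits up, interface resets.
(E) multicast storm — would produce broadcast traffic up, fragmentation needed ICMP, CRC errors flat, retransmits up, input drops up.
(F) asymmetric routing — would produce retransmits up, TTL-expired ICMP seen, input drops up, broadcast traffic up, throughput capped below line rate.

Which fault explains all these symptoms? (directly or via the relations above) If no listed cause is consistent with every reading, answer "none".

D

Testing each hypothesis:
(A) QoS misclassification — does not account for broadcast traffic up, retransmits up
(B) BGP route flap — broadcast traffic up yes; throughput capped below line rate NO; retransmits up yes; TTL-expired ICMP seen yes; CRC errors flat yes
(C) DHCP scope exhaustion — does not account for TTL-expired ICMP seen
(D) duplex mismatch — accounts for every observation (broadcast traffic up by retransmits up → broadcast traffic up)
(E) multicast storm — does not account for throughput capped below line rate, TTL-expired ICMP seen
(F) asymmetric routing — broadcast traffic up yes; throughput capped below line rate yes; retransmits up yes; TTL-expired ICMP seen yes; CRC errors flat NO
Only (D) is consistent with every observation.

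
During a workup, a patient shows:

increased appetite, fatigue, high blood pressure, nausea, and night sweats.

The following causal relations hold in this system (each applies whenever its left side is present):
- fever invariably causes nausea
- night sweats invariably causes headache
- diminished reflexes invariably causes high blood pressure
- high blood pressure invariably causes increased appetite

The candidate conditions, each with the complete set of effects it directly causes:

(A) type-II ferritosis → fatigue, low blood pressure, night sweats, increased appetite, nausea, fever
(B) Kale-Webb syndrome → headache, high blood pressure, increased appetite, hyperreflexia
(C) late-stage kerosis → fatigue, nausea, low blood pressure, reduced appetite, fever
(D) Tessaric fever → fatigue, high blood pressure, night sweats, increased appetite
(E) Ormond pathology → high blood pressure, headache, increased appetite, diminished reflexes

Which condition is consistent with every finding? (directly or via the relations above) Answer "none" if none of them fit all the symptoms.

none

Per-candidate check:
(A) type-II ferritosis — increased appetite +; fatigue +; high blood pressure -; nausea +; night sweats +
(B) Kale-Webb syndrome — increased appetite +; fatigue -; high blood pressure +; nausea -; night sweats -
(C) late-stage kerosis — fails on increased appetite, high blood pressure, night sweats (predicts reduced appetite, not increased appetite; predicts low blood pressure, not high blood pressure)
(D) Tessaric fever — does not account for nausea
(E) Ormond pathology — does not account for fatigue, nausea, night sweats
None of the listed candidates fits everything.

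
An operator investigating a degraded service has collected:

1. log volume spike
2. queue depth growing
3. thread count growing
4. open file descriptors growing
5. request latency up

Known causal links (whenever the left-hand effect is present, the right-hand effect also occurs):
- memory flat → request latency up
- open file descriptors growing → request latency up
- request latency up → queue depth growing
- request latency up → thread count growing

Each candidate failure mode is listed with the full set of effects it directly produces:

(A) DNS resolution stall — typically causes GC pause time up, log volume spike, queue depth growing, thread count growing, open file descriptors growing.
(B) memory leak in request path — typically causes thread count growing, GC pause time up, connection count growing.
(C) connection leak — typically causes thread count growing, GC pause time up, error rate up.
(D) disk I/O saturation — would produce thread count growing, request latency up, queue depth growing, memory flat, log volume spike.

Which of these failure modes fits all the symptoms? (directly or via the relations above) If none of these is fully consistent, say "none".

Per-candidate check:
(A) DNS resolution stall — log volume spike yes; queue depth growing yes; thread count growing yes; open file descriptors growing yes; request latency up yes (via open file descriptors growing → request latency up)
(B) memory leak in request path — does not account for log volume spike, queue depth growing, open file descriptors growing, request latency up
(C) connection leak — does not account for log volume spike, queue depth growing, open file descriptors growing, request latency up
(D) disk I/O saturation — does not account for open file descriptors growing
(A) is the only candidate with no mismatches.

A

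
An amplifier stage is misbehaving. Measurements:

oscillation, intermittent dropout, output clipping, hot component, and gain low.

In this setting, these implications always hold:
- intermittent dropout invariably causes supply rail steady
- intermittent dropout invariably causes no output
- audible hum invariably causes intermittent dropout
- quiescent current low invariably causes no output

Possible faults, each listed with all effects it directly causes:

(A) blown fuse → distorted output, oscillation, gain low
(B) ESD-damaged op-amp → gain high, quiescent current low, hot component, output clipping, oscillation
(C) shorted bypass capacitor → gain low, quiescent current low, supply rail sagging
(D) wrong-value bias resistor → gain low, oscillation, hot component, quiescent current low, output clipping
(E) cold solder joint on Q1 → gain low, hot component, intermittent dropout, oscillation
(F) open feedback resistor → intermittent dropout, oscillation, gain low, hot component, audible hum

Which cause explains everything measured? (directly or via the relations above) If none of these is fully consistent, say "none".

none

Testing each hypothesis:
(A) blown fuse — does not account for intermittent dropout, output clipping, hot component
(B) ESD-damaged op-amp — fails on intermittent dropout, gain low (predicts gain high, not gain low)
(C) shorted bypass capacitor — does not account for oscillation, intermittent dropout, output clipping, hot component
(D) wrong-value bias resistor — does not account for intermittent dropout
(E) cold solder joint on Q1 — does not account for output clipping
(F) open feedback resistor — does not account for output clipping
None of the listed candidates fits everything.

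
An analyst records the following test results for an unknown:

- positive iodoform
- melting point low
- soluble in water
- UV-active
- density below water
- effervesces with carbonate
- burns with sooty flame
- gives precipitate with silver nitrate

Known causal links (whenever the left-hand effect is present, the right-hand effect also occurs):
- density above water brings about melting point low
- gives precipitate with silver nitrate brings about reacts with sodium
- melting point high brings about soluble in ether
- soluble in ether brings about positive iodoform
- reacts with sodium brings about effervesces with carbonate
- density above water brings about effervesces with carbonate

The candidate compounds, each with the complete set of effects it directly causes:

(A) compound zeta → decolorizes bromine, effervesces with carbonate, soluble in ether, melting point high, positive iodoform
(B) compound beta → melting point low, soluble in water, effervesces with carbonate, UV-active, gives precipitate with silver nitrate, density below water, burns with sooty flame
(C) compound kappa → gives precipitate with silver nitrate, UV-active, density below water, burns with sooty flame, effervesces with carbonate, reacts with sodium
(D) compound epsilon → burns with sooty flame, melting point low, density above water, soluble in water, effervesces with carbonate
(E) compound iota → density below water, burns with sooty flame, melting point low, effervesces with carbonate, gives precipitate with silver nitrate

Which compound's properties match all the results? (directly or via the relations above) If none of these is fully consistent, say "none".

Testing each hypothesis:
(A) compound zeta — positive iodoform +; melting point low -; soluble in water -; UV-active -; density below water -; effervesces with carbonate +; burns with sooty flame -; gives precipitate with silver nitrate -
(B) compound beta — does not account for positive iodoform
(C) compound kappa — does not account for positive iodoform, melting point low, soluble in water
(D) compound epsilon — positive iodoform -; melting point low +; soluble in water +; UV-active -; density below water -; effervesces with carbonate +; burns with sooty flame +; gives precipitate with silver nitrate -
(E) compound iota — positive iodoform -; melting point low +; soluble in water -; UV-active -; density below water +; effervesces with carbonate +; burns with sooty flame +; gives precipitate with silver nitrate +
None of the listed candidates fits everything.

none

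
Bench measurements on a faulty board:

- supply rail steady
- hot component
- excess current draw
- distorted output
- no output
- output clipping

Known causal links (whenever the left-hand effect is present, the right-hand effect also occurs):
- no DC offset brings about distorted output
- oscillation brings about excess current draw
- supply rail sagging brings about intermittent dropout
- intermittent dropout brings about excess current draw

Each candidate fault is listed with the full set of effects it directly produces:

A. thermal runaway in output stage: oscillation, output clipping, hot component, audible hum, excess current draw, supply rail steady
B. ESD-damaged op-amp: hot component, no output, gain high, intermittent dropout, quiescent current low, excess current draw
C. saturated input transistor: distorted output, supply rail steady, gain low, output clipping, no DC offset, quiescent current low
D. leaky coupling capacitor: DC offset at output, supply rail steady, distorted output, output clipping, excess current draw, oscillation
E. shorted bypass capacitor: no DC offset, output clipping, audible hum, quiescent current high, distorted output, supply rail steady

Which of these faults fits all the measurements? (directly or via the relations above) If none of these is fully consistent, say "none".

Checking each candidate against the observations:
(A) thermal runaway in output stage — does not account for distorted output, no output
(B) ESD-damaged op-amp — does not account for supply rail steady, distorted output, output clipping
(C) saturated input transistor — does not account for hot component, excess current draw, no output
(D) leaky coupling capacitor — does not account for hot component, no output
(E) shorted bypass capacitor — supply rail steady ✓; hot component ✗; excess current draw ✗; distorted output ✓; no output ✗; output clipping ✓
No candidate is consistent with all observations.

none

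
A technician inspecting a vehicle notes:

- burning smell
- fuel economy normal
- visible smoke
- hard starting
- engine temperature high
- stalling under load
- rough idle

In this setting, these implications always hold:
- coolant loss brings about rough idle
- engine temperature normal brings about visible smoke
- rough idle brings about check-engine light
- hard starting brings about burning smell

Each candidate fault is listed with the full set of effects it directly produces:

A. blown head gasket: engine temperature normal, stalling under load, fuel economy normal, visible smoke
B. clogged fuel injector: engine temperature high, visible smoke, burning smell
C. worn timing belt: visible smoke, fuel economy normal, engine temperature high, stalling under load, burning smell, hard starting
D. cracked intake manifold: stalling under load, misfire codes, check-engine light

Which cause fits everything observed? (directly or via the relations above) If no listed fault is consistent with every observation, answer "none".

none

Checking each candidate against the observations:
(A) blown head gasket — fails on burning smell, hard starting, engine temperature high, rough idle (predicts engine temperature normal, not engine temperature high)
(B) clogged fuel injector — does not account for fuel economy normal, hard starting, stalling under load, rough idle
(C) worn timing belt — does not account for rough idle
(D) cracked intake manifold — burning smell NO; fuel economy normal NO; visible smoke NO; hard starting NO; engine temperature high NO; stalling under load yes; rough idle NO
No candidate is consistent with all observations.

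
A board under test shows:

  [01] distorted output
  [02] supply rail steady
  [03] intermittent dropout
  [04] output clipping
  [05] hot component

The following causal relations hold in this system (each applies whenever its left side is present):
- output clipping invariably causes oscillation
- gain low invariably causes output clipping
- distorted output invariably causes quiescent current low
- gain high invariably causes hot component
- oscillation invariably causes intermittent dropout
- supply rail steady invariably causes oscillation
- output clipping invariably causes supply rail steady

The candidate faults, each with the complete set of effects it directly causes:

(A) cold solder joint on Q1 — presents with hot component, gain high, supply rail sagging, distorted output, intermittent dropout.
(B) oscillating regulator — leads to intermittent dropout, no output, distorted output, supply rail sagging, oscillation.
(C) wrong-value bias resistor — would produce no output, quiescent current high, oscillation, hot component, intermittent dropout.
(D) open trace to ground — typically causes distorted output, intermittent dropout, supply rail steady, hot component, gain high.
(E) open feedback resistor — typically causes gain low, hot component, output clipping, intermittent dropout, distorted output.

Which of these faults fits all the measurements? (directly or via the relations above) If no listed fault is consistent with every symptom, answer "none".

Checking each candidate against the observations:
(A) cold solder joint on Q1 — distorted output yes; supply rail steady NO; intermittent dropout yes; output clipping NO; hot component yes
(B) oscillating regulator — distorted output yes; supply rail steady NO; intermittent dropout yes; output clipping NO; hot component NO
(C) wrong-value bias resistor — does not account for distorted output, supply rail steady, output clipping
(D) open trace to ground — does not account for output clipping
(E) open feedback resistor — accounts for every observation (supply rail steady through output clipping → supply rail steady)
Only (E) is consistent with every observation.

E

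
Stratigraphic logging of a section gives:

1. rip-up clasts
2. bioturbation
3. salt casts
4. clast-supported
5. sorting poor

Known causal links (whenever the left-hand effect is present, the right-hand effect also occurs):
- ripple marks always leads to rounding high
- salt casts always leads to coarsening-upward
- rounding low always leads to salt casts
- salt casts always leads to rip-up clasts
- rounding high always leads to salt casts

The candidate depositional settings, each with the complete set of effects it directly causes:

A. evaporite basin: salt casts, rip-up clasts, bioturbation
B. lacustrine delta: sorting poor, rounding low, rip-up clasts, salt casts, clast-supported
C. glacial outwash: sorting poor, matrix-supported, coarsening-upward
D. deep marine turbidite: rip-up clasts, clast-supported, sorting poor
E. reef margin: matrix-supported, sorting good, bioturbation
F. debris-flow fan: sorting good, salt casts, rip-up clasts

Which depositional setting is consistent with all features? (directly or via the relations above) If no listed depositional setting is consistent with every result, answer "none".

none

Testing each hypothesis:
(A) evaporite basin — rip-up clasts +; bioturbation +; salt casts +; clast-supported -; sorting poor -
(B) lacustrine delta — does not account for bioturbation
(C) glacial outwash — fails on rip-up clasts, bioturbation, salt casts, clast-supported (predicts matrix-supported, not clast-supported)
(D) deep marine turbidite — rip-up clasts +; bioturbation -; salt casts -; clast-supported +; sorting poor +
(E) reef margin — fails on rip-up clasts, salt casts, clast-supported, sorting poor (predicts matrix-supported, not clast-supported; predicts sorting good, not sorting poor)
(F) debris-flow fan — rip-up clasts +; bioturbation -; salt casts +; clast-supported -; sorting poor -
None of the listed candidates fits everything.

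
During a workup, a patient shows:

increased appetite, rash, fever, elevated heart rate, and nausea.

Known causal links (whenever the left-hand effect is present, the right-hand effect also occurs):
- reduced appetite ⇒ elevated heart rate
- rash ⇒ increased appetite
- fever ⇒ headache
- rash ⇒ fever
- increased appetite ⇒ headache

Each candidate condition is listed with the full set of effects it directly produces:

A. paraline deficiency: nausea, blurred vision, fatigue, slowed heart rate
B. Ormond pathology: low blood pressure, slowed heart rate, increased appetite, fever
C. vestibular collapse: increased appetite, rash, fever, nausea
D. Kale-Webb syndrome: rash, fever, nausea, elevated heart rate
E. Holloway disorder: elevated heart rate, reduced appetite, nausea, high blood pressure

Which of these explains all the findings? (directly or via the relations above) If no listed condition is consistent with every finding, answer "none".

D

Per-candidate check:
(A) paraline deficiency — fails on increased appetite, rash, fever, elevated heart rate (predicts slowed heart rate, not elevated heart rate)
(B) Ormond pathology — fails on rash, elevated heart rate, nausea (predicts slowed heart rate, not elevated heart rate)
(C) vestibular collapse — increased appetite +; rash +; fever +; elevated heart rate -; nausea +
(D) Kale-Webb syndrome — accounts for every observation (increased appetite via rash → increased appetite)
(E) Holloway disorder — increased appetite -; rash -; fever -; elevated heart rate +; nausea +
(D) is the only candidate with no mismatches.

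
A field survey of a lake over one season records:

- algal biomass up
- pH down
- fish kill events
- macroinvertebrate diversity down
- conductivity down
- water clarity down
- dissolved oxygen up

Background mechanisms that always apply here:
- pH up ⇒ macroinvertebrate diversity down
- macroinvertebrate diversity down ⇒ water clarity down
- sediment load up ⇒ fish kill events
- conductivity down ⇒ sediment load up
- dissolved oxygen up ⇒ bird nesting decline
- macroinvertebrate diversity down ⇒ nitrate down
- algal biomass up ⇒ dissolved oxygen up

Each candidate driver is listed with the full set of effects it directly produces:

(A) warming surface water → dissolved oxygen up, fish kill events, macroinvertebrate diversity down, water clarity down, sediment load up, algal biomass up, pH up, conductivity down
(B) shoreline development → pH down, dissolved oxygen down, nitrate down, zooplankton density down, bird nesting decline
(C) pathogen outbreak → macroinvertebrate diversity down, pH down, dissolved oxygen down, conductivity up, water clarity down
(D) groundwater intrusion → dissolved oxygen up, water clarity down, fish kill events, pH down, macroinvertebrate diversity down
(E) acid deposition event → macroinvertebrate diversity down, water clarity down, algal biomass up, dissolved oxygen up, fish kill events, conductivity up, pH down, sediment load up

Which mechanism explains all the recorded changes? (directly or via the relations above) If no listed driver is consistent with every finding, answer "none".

none

Testing each hypothesis:
(A) warming surface water — algal biomass up yes; pH down NO; fish kill events yes; macroinvertebrate diversity down yes; conductivity down yes; water clarity down yes; dissolved oxygen up yes
(B) shoreline development — fails on algal biomass up, fish kill events, macroinvertebrate diversity down, conductivity down, water clarity down, dissolved oxygen up (predicts dissolved oxygen down, not dissolved oxygen up)
(C) pathogen outbreak — algal biomass up NO; pH down yes; fish kill events NO; macroinvertebrate diversity down yes; conductivity down NO; water clarity down yes; dissolved oxygen up NO
(D) groundwater intrusion — algal biomass up NO; pH down yes; fish kill events yes; macroinvertebrate diversity down yes; conductivity down NO; water clarity down yes; dissolved oxygen up yes
(E) acid deposition event — fails on conductivity down (predicts conductivity up, not conductivity down)
None of the listed candidates fits everything.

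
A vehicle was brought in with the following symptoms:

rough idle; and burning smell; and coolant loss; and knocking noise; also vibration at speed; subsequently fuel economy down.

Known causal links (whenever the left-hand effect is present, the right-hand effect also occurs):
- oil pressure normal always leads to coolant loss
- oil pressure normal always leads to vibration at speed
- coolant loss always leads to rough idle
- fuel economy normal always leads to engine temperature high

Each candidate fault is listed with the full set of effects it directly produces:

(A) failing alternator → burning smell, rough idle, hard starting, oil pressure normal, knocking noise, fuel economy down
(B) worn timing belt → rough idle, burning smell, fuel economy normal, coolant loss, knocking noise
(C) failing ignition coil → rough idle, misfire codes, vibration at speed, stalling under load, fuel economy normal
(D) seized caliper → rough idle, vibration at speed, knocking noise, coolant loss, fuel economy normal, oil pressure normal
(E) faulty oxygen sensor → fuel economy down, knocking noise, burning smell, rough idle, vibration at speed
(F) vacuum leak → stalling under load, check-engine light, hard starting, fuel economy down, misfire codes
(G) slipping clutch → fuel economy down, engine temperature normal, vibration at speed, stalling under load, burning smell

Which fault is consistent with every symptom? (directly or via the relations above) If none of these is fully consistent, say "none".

A

Per-candidate check:
(A) failing alternator — accounts for every observation (coolant loss by oil pressure normal → coolant loss)
(B) worn timing belt — fails on vibration at speed, fuel economy down (predicts fuel economy normal, not fuel economy down)
(C) failing ignition coil — rough idle yes; burning smell NO; coolant loss NO; knocking noise NO; vibration at speed yes; fuel economy down NO
(D) seized caliper — rough idle yes; burning smell NO; coolant loss yes; knocking noise yes; vibration at speed yes; fuel economy down NO
(E) faulty oxygen sensor — rough idle yes; burning smell yes; coolant loss NO; knocking noise yes; vibration at speed yes; fuel economy down yes
(F) vacuum leak — does not account for rough idle, burning smell, coolant loss, knocking noise, vibration at speed
(G) slipping clutch — rough idle NO; burning smell yes; coolant loss NO; knocking noise NO; vibration at speed yes; fuel economy down yes
Only (A) is consistent with every observation.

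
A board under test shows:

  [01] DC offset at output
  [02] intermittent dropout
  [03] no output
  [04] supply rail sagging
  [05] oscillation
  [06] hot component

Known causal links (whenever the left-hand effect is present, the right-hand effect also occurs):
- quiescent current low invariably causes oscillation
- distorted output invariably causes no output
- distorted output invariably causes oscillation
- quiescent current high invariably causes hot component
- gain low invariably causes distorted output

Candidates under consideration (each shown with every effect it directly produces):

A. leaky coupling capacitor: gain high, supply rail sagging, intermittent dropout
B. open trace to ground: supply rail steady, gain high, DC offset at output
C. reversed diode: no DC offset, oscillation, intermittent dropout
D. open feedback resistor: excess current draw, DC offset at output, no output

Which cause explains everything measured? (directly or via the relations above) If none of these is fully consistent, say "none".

none

Testing each hypothesis:
(A) leaky coupling capacitor — DC offset at output NO; intermittent dropout yes; no output NO; supply rail sagging yes; oscillation NO; hot component NO
(B) open trace to ground — fails on intermittent dropout, no output, supply rail sagging, oscillation, hot component (predicts supply rail steady, not supply rail sagging)
(C) reversed diode — DC offset at output NO; intermittent dropout yes; no output NO; supply rail sagging NO; oscillation yes; hot component NO
(D) open feedback resistor — does not account for intermittent dropout, supply rail sagging, oscillation, hot component
None of the listed candidates fits everything.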